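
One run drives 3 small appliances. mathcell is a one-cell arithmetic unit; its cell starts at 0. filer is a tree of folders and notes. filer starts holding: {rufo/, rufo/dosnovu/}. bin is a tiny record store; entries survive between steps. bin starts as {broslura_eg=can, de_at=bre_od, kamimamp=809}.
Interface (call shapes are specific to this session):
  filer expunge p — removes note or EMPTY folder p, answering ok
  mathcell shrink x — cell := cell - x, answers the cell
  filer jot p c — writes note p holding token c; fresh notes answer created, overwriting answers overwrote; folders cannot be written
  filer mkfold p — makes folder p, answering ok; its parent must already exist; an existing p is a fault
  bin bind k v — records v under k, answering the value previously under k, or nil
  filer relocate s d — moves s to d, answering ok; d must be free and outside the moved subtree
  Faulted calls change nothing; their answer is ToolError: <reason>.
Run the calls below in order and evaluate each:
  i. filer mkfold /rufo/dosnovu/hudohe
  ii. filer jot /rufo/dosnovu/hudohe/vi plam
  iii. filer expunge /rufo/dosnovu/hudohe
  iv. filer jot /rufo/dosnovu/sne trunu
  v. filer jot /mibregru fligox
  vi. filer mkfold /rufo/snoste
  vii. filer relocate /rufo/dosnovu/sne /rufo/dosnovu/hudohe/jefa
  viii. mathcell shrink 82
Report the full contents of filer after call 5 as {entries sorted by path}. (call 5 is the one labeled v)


Act: filer mkfold[p→/rufo/dosnovu/hudohe]
Obs: ok
Act: filer jot[p→/rufo/dosnovu/hudohe/vi; c→plam]
Obs: created
Act: filer expunge[p→/rufo/dosnovu/hudohe]
Obs: ToolError: not empty
Act: filer jot[p→/rufo/dosnovu/sne; c→trunu]
Obs: created
Act: filer jot[p→/mibregru; c→fligox]
Obs: created
Act: filer mkfold[p→/rufo/snoste]
Obs: ok
Act: filer relocate[s→/rufo/dosnovu/sne; d→/rufo/dosnovu/hudohe/jefa]
Obs: ok
Act: mathcell shrink[x→82]
Obs: -82

Answer: {mibregru=fligox, rufo/, rufo/dosnovu/, rufo/dosnovu/hudohe/, rufo/dosnovu/hudohe/vi=plam, rufo/dosnovu/sne=trunu}


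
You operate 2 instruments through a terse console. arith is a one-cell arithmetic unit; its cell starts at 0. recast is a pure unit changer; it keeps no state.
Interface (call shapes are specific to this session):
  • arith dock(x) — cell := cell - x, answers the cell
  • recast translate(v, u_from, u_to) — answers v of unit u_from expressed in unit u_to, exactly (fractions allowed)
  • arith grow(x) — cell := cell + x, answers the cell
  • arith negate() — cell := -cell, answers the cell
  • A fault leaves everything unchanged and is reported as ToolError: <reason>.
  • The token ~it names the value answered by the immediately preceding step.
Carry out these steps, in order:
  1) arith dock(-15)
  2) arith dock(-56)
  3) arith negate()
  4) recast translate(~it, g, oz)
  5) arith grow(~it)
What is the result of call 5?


→ arith dock(x=-15)
← 15
→ arith dock(x=-56)
← 71
→ arith negate()
← -71
→ recast translate(v=~it, u_from=g, u_to=oz)
← -113600000/45359237
→ arith grow(x=~it)
← -3334105827/45359237

Answer: -3334105827/45359237


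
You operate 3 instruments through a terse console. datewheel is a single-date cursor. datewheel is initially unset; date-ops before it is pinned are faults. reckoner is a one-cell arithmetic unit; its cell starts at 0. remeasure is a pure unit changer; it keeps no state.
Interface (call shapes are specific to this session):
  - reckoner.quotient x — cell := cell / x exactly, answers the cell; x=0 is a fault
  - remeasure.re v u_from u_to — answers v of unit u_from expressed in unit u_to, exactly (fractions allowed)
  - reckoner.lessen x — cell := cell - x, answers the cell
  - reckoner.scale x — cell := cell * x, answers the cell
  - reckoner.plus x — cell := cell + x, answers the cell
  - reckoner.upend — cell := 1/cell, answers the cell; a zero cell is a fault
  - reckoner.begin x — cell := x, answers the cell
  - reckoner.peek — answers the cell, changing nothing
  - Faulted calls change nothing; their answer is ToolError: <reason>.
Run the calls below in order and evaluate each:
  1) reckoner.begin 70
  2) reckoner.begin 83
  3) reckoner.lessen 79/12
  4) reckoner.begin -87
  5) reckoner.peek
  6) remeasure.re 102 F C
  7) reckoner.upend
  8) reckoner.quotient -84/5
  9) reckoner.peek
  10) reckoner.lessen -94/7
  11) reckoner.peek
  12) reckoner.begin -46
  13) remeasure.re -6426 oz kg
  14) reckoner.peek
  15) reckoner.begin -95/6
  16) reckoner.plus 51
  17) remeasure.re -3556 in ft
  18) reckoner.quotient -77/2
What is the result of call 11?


==> reckoner.begin(x='70')
<== 70
==> reckoner.begin(x='83')
<== 83
==> reckoner.lessen(x='79/12')
<== 917/12
==> reckoner.begin(x='-87')
<== -87
==> reckoner.peek()
<== -87
==> remeasure.re(v='102', u_from='F', u_to='C')
<== 350/9
==> reckoner.upend()
<== -1/87
==> reckoner.quotient(x='-84/5')
<== 5/7308
==> reckoner.peek()
<== 5/7308
==> reckoner.lessen(x='-94/7')
<== 98141/7308
==> reckoner.peek()
<== 98141/7308
==> reckoner.begin(x='-46')
<== -46
==> remeasure.re(v='-6426', u_from='oz', u_to='kg')
<== -145739228481/800000000
==> reckoner.peek()
<== -46
==> reckoner.begin(x='-95/6')
<== -95/6
==> reckoner.plus(x='51')
<== 211/6
==> remeasure.re(v='-3556', u_from='in', u_to='ft')
<== -889/3
==> reckoner.quotient(x='-77/2')
<== -211/231

Answer: 98141/7308


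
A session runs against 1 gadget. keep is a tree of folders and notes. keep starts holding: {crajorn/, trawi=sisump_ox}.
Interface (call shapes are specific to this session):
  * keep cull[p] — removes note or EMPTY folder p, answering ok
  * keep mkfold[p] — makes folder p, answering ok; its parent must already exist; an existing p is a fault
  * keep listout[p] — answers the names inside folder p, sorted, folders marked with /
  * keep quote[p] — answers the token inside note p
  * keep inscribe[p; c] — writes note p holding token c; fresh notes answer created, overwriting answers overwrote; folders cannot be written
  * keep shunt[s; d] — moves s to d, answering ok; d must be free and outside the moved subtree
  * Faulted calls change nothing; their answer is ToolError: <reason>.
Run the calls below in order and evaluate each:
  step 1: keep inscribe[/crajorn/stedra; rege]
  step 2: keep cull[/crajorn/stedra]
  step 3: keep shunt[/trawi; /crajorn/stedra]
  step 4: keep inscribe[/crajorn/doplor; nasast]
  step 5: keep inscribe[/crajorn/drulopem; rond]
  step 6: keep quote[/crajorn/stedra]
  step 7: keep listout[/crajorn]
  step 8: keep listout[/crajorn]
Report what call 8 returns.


Answer: [doplor, drulopem, stedra]

Derivation:
-> keep inscribe(p=/crajorn/stedra, c=rege)
<- created
-> keep cull(p=/crajorn/stedra)
<- ok
-> keep shunt(s=/trawi, d=/crajorn/stedra)
<- ok
-> keep inscribe(p=/crajorn/doplor, c=nasast)
<- created
-> keep inscribe(p=/crajorn/drulopem, c=rond)
<- created
-> keep quote(p=/crajorn/stedra)
<- sisump_ox
-> keep listout(p=/crajorn)
<- [doplor, drulopem, stedra]
-> keep listout(p=/crajorn)
<- [doplor, drulopem, stedra]


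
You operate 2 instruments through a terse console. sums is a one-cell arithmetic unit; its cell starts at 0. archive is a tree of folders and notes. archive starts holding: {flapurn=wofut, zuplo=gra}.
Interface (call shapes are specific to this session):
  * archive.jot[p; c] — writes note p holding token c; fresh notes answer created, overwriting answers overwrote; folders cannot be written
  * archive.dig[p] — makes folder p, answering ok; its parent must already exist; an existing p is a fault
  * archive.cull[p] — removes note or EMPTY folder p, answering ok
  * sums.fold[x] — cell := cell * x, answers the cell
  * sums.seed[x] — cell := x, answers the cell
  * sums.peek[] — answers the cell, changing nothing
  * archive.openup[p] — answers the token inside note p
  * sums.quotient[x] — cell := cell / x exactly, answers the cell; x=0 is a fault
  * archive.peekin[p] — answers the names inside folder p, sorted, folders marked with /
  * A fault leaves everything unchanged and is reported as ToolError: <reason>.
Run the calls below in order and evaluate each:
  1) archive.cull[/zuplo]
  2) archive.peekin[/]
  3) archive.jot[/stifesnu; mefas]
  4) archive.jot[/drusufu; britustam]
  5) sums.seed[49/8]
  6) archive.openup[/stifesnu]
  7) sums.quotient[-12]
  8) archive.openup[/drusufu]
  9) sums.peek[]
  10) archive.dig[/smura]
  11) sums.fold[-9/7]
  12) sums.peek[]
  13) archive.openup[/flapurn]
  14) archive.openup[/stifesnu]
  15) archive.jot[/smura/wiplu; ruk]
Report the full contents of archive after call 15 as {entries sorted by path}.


>>> cull p: /zuplo
[out] ok
>>> peekin p: /
[out] [flapurn]
>>> jot p: /stifesnu c: mefas
[out] created
>>> jot p: /drusufu c: britustam
[out] created
>>> seed x: 49/8
[out] 49/8
>>> openup p: /stifesnu
[out] mefas
>>> quotient x: -12
[out] -49/96
>>> openup p: /drusufu
[out] britustam
>>> peek
[out] -49/96
>>> dig p: /smura
[out] ok
>>> fold x: -9/7
[out] 21/32
>>> peek
[out] 21/32
>>> openup p: /flapurn
[out] wofut
>>> openup p: /stifesnu
[out] mefas
>>> jot p: /smura/wiplu c: ruk
[out] created

Answer: {drusufu=britustam, flapurn=wofut, smura/, smura/wiplu=ruk, stifesnu=mefas}


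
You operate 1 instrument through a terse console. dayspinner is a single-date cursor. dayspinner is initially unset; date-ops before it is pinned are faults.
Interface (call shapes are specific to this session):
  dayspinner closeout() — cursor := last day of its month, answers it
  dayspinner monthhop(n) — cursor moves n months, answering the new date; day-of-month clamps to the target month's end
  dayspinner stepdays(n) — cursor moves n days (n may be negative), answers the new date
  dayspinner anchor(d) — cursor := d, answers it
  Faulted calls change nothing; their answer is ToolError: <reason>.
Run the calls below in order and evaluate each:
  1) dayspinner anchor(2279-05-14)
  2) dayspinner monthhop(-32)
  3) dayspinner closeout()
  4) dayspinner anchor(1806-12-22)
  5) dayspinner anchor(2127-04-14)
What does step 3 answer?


Do: dayspinner anchor[2279-05-14]
See: 2279-05-14
Do: dayspinner monthhop[-32]
See: 2276-09-14
Do: dayspinner closeout[]
See: 2276-09-30
Do: dayspinner anchor[1806-12-22]
See: 1806-12-22
Do: dayspinner anchor[2127-04-14]
See: 2127-04-14

Answer: 2276-09-30


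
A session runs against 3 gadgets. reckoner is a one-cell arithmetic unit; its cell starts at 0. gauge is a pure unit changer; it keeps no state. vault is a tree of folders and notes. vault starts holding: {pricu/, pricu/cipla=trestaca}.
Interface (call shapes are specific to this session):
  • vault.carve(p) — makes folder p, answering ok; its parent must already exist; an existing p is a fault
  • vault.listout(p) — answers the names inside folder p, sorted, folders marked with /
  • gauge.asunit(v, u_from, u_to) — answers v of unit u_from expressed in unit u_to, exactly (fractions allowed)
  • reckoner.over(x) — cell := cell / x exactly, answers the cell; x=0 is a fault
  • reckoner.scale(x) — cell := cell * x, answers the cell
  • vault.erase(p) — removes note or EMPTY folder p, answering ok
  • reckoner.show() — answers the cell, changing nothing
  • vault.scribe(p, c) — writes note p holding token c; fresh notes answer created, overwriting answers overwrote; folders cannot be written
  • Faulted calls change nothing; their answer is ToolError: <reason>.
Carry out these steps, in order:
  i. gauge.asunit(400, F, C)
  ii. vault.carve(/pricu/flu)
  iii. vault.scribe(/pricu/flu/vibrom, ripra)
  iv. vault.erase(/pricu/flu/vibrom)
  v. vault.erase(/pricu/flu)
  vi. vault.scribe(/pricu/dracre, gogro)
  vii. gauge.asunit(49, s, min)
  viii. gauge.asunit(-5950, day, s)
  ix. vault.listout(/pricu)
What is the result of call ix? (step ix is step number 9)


-> gauge.asunit(v: 400, u_from: F, u_to: C)
<- 1840/9
-> vault.carve(p: /pricu/flu)
<- ok
-> vault.scribe(p: /pricu/flu/vibrom, c: ripra)
<- created
-> vault.erase(p: /pricu/flu/vibrom)
<- ok
-> vault.erase(p: /pricu/flu)
<- ok
-> vault.scribe(p: /pricu/dracre, c: gogro)
<- created
-> gauge.asunit(v: 49, u_from: s, u_to: min)
<- 49/60
-> gauge.asunit(v: -5950, u_from: day, u_to: s)
<- -514080000
-> vault.listout(p: /pricu)
<- [cipla, dracre]

Answer: [cipla, dracre]


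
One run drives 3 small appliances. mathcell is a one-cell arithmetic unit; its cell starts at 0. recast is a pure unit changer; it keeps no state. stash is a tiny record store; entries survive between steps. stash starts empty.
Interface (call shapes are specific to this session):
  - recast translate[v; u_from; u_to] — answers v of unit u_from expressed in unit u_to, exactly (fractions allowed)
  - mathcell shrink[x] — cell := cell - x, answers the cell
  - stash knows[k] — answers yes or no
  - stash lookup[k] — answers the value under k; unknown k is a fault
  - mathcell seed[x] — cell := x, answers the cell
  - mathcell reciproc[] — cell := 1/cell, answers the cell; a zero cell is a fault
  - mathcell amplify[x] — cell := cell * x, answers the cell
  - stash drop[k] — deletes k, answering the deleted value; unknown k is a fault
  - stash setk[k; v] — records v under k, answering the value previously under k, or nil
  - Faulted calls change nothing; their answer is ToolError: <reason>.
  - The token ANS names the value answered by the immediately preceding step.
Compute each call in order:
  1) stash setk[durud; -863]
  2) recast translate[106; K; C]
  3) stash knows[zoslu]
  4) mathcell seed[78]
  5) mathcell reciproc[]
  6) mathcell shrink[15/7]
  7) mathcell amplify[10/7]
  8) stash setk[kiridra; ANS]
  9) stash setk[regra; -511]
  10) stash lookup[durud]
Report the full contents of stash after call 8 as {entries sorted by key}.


% stash setk(k: durud, v: -863) == nil
% recast translate(v: 106, u_from: K, u_to: C) == -3343/20
% stash knows(k: zoslu) == no
% mathcell seed(x: 78) == 78
% mathcell reciproc() == 1/78
% mathcell shrink(x: 15/7) == -1163/546
% mathcell amplify(x: 10/7) == -5815/1911
% stash setk(k: kiridra, v: ANS) == nil
% stash setk(k: regra, v: -511) == nil
% stash lookup(k: durud) == -863

Answer: {durud=-863, kiridra=-5815/1911}


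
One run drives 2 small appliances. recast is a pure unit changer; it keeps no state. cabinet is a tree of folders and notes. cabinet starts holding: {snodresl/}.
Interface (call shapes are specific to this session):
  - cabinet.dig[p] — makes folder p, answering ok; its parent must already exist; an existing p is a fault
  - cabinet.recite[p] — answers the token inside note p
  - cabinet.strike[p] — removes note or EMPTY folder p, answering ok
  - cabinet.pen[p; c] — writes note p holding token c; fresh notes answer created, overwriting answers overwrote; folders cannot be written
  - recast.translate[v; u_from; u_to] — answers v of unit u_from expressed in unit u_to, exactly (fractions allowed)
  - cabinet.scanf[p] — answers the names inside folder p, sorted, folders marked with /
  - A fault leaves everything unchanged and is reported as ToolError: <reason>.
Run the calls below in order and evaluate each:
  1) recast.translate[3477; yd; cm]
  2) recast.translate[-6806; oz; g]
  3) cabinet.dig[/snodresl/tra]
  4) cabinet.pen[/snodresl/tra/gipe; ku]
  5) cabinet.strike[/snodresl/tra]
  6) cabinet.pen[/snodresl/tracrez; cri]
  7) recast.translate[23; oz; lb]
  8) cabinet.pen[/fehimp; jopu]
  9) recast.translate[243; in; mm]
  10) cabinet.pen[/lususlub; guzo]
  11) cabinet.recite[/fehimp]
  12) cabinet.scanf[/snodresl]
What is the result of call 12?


Answer: [tra/, tracrez]

Derivation:
Invoking recast.translate(v: 3477, u_from: yd, u_to: cm), yielding 7948422/25.
I use recast.translate(v: -6806, u_from: oz, u_to: g), → -154357483511/800000.
Then cabinet.dig(p: /snodresl/tra), yielding ok.
I run cabinet.pen(p: /snodresl/tra/gipe, c: ku), — result: created.
Now I run cabinet.strike(p: /snodresl/tra), yielding ToolError: not empty.
I invoke cabinet.pen(p: /snodresl/tracrez, c: cri), and get created.
I use recast.translate(v: 23, u_from: oz, u_to: lb), → 23/16.
Then cabinet.pen(p: /fehimp, c: jopu), and observe created.
I use recast.translate(v: 243, u_from: in, u_to: mm), and observe 30861/5.
Using cabinet.pen(p: /lususlub, c: guzo): created.
Now I run cabinet.recite(p: /fehimp), — result: jopu.
I call cabinet.scanf(p: /snodresl), and get [tra/, tracrez].


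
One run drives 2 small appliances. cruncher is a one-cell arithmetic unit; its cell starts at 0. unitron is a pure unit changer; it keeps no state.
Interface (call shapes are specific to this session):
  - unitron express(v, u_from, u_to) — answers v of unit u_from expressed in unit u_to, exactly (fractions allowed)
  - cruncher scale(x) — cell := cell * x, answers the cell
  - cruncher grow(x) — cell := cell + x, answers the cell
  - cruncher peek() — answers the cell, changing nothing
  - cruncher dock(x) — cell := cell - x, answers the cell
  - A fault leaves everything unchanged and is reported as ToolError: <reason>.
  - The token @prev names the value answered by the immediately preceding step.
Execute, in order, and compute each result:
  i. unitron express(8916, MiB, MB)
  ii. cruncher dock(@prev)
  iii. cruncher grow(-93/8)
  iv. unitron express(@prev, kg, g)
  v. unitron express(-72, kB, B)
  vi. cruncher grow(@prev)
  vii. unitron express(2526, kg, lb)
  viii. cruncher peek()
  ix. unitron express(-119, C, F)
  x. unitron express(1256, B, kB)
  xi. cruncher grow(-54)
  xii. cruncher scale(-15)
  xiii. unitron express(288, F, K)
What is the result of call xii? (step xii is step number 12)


Answer: 30530523231/25000

Derivation:
! 1. unitron express(v→8916, u_from→MiB, u_to→MB) == 146079744/15625
! 2. cruncher dock(x→@prev) == -146079744/15625
! 3. cruncher grow(x→-93/8) == -1170091077/125000
! 4. unitron express(v→@prev, u_from→kg, u_to→g) == -1170091077/125
! 5. unitron express(v→-72, u_from→kB, u_to→B) == -72000
! 6. cruncher grow(x→@prev) == -10170091077/125000
! 7. unitron express(v→2526, u_from→kg, u_to→lb) == 252600000000/45359237
! 8. cruncher peek() == -10170091077/125000
! 9. unitron express(v→-119, u_from→C, u_to→F) == -911/5
! 10. unitron express(v→1256, u_from→B, u_to→kB) == 157/125
! 11. cruncher grow(x→-54) == -10176841077/125000
! 12. cruncher scale(x→-15) == 30530523231/25000
! 13. unitron express(v→288, u_from→F, u_to→K) == 74767/180


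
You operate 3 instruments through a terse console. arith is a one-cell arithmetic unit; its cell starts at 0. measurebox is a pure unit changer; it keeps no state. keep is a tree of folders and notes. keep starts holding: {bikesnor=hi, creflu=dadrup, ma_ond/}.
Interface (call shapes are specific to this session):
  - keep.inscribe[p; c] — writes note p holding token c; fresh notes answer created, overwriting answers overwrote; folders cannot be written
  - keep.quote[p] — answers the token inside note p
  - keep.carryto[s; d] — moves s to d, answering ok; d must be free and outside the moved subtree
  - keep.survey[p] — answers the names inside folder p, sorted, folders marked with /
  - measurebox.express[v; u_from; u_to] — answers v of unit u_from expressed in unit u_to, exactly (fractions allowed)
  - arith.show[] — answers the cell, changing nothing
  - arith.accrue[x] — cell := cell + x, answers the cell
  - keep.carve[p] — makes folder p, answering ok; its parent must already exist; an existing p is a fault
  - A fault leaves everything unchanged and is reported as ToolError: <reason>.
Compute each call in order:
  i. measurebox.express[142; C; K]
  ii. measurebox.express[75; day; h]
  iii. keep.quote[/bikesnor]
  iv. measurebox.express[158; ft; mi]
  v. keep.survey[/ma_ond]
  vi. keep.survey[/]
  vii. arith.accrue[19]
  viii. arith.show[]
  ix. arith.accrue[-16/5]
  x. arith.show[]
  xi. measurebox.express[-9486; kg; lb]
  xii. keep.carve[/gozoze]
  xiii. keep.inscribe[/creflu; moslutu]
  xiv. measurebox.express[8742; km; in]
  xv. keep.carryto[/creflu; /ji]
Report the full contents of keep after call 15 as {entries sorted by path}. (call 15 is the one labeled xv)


I try measurebox.express passing v='142', u_from='C', u_to='K': 8303/20.
Now I run measurebox.express passing v='75', u_from='day', u_to='h', yielding 1800.
I call keep.quote passing p='/bikesnor', yielding hi.
Next I call measurebox.express passing v='158', u_from='ft', u_to='mi', — result: 79/2640.
Then keep.survey passing p='/ma_ond', — result: [].
Next I call keep.survey passing p='/', — result: [bikesnor, creflu, ma_ond/].
Then arith.accrue passing x='19', and see 19.
I use arith.show, yielding 19.
Next I call arith.accrue passing x='-16/5', and get 79/5.
Next I call arith.show(), giving 79/5.
Now I run measurebox.express passing v='-9486', u_from='kg', u_to='lb', which returns -948600000000/45359237.
I try keep.carve passing p='/gozoze', → ok.
I invoke keep.inscribe passing p='/creflu', c='moslutu', giving overwrote.
Then measurebox.express passing v='8742', u_from='km', u_to='in', giving 43710000000/127.
Using keep.carryto passing s='/creflu', d='/ji', yielding ok.

Answer: {bikesnor=hi, gozoze/, ji=moslutu, ma_ond/}


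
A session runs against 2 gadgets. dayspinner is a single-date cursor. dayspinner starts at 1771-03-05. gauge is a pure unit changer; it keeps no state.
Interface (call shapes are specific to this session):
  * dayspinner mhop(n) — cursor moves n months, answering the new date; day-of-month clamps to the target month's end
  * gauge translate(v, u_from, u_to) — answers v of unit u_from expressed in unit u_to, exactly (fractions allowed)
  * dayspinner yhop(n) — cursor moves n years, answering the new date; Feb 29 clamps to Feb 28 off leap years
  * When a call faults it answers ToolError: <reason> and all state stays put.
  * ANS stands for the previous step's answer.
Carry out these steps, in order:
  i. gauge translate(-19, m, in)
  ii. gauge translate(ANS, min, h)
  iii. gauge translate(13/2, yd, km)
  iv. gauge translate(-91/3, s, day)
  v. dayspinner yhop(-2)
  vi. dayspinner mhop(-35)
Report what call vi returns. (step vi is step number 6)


$ gauge translate v='-19' u_from='m' u_to='in'
[out] -95000/127
$ gauge translate v='ANS' u_from='min' u_to='h'
[out] -4750/381
$ gauge translate v='13/2' u_from='yd' u_to='km'
[out] 14859/2500000
$ gauge translate v='-91/3' u_from='s' u_to='day'
[out] -91/259200
$ dayspinner yhop n='-2'
[out] 1769-03-05
$ dayspinner mhop n='-35'
[out] 1766-04-05

Answer: 1766-04-05


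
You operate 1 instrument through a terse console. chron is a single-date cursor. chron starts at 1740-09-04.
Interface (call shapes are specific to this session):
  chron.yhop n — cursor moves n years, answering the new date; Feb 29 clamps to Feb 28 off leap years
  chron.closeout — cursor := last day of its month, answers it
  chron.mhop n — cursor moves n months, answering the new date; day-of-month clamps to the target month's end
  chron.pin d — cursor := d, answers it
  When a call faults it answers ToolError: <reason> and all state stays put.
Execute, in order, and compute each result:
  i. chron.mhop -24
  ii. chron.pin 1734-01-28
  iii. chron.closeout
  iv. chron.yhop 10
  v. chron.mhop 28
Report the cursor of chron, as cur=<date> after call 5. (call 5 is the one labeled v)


Do: chron.mhop[n=-24]
See: 1738-09-04
Do: chron.pin[d=1734-01-28]
See: 1734-01-28
Do: chron.closeout[]
See: 1734-01-31
Do: chron.yhop[n=10]
See: 1744-01-31
Do: chron.mhop[n=28]
See: 1746-05-31

Answer: cur=1746-05-31


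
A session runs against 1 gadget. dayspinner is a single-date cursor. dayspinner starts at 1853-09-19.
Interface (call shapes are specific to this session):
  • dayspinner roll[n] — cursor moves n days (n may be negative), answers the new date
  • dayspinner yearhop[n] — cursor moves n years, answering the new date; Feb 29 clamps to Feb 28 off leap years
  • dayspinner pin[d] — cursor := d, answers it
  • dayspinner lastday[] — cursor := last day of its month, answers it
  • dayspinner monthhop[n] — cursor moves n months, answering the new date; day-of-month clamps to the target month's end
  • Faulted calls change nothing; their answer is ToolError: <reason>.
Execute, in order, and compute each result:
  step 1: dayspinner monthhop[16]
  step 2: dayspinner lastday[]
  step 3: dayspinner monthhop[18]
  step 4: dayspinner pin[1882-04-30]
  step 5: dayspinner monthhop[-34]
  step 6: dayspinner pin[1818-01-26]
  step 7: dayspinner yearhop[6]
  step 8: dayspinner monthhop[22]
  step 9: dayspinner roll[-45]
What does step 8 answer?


Answer: 1825-11-26

Derivation:
> dayspinner monthhop n: 16
:: 1855-01-19
> dayspinner lastday
:: 1855-01-31
> dayspinner monthhop n: 18
:: 1856-07-31
> dayspinner pin d: 1882-04-30
:: 1882-04-30
> dayspinner monthhop n: -34
:: 1879-06-30
> dayspinner pin d: 1818-01-26
:: 1818-01-26
> dayspinner yearhop n: 6
:: 1824-01-26
> dayspinner monthhop n: 22
:: 1825-11-26
> dayspinner roll n: -45
:: 1825-10-12


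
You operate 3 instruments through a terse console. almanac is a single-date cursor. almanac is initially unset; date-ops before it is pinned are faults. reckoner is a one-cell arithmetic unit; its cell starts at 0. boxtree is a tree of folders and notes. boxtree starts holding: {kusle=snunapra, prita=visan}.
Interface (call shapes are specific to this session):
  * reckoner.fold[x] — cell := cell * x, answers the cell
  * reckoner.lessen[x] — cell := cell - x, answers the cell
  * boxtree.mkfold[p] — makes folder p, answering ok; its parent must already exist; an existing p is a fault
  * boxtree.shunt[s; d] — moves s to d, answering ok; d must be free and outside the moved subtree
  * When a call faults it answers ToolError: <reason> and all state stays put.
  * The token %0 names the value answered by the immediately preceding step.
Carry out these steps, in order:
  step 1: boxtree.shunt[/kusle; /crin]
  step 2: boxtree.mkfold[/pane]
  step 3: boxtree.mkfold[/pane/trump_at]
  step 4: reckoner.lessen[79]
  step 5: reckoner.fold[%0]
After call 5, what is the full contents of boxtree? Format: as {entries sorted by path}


Answer: {crin=snunapra, pane/, pane/trump_at/, prita=visan}

Derivation:
·→ boxtree.shunt(s='/kusle', d='/crin')
·← ok
·→ boxtree.mkfold(p='/pane')
·← ok
·→ boxtree.mkfold(p='/pane/trump_at')
·← ok
·→ reckoner.lessen(x='79')
·← -79
·→ reckoner.fold(x='%0')
·← 6241


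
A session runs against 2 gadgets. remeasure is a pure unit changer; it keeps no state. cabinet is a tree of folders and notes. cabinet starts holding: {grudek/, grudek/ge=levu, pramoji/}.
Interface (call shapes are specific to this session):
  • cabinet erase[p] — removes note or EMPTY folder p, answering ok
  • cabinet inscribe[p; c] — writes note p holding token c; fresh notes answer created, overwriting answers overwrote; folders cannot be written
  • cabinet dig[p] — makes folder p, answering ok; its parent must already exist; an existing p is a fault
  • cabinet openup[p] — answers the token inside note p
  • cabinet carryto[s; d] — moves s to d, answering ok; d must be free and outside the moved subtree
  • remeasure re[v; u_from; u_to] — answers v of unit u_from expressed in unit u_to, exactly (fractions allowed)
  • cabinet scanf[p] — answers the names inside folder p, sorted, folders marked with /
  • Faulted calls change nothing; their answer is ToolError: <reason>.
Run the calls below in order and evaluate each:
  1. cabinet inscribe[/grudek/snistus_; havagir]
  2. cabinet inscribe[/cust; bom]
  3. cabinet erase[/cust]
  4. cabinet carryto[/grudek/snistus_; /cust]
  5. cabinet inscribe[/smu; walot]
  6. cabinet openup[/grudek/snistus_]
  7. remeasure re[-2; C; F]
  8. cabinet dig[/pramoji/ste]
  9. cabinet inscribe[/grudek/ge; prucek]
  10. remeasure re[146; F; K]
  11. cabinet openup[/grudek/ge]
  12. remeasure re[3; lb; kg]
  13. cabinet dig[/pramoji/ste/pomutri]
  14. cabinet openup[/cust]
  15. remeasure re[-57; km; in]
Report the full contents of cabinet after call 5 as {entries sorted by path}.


> cabinet inscribe /grudek/snistus_ havagir
= created
> cabinet inscribe /cust bom
= created
> cabinet erase /cust
= ok
> cabinet carryto /grudek/snistus_ /cust
= ok
> cabinet inscribe /smu walot
= created
> cabinet openup /grudek/snistus_
= ToolError: not found
> remeasure re -2 C F
= 142/5
> cabinet dig /pramoji/ste
= ok
> cabinet inscribe /grudek/ge prucek
= overwrote
> remeasure re 146 F K
= 20189/60
> cabinet openup /grudek/ge
= prucek
> remeasure re 3 lb kg
= 136077711/100000000
> cabinet dig /pramoji/ste/pomutri
= ok
> cabinet openup /cust
= havagir
> remeasure re -57 km in
= -285000000/127

Answer: {cust=havagir, grudek/, grudek/ge=levu, pramoji/, smu=walot}


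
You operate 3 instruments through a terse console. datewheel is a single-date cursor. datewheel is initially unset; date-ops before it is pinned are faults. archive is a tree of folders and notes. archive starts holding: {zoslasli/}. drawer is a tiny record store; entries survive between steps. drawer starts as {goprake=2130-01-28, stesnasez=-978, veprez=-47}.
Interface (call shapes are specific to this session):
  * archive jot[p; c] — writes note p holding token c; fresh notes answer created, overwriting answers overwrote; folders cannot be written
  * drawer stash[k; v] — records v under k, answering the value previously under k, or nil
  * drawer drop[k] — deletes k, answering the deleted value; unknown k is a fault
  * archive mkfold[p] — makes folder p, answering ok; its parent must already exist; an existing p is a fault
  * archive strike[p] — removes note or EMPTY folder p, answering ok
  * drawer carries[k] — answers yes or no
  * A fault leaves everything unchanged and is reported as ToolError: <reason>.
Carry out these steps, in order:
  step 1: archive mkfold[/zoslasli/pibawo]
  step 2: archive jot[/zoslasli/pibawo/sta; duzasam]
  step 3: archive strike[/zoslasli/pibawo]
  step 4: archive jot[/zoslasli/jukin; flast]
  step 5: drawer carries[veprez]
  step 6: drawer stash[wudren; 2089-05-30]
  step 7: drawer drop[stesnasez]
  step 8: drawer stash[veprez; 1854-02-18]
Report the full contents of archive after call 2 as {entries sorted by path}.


>> archive mkfold(p→/zoslasli/pibawo)
<< ok
>> archive jot(p→/zoslasli/pibawo/sta, c→duzasam)
<< created
>> archive strike(p→/zoslasli/pibawo)
<< ToolError: not empty
>> archive jot(p→/zoslasli/jukin, c→flast)
<< created
>> drawer carries(k→veprez)
<< yes
>> drawer stash(k→wudren, v→2089-05-30)
<< nil
>> drawer drop(k→stesnasez)
<< -978
>> drawer stash(k→veprez, v→1854-02-18)
<< -47

Answer: {zoslasli/, zoslasli/pibawo/, zoslasli/pibawo/sta=duzasam}


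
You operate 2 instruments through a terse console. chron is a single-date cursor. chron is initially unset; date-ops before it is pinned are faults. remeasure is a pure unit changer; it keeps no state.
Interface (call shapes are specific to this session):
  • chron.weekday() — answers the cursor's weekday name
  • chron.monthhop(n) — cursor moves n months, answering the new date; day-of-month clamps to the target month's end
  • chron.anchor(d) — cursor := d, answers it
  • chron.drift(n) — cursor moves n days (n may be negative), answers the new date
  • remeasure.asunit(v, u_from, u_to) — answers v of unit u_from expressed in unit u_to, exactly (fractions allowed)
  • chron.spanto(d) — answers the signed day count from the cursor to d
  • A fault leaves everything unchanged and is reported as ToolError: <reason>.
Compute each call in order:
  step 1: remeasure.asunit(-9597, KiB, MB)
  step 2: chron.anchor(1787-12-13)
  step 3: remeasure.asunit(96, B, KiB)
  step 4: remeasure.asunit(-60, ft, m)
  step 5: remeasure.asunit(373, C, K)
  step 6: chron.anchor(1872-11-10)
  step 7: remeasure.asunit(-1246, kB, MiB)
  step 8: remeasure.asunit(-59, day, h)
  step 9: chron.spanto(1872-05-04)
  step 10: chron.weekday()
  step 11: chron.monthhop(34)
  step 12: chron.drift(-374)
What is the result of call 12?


Do: asunit[v='-9597'; u_from='KiB'; u_to='MB']
See: -153552/15625
Do: anchor[d='1787-12-13']
See: 1787-12-13
Do: asunit[v='96'; u_from='B'; u_to='KiB']
See: 3/32
Do: asunit[v='-60'; u_from='ft'; u_to='m']
See: -2286/125
Do: asunit[v='373'; u_from='C'; u_to='K']
See: 12923/20
Do: anchor[d='1872-11-10']
See: 1872-11-10
Do: asunit[v='-1246'; u_from='kB'; u_to='MiB']
See: -77875/65536
Do: asunit[v='-59'; u_from='day'; u_to='h']
See: -1416
Do: spanto[d='1872-05-04']
See: -190
Do: weekday[]
See: Sunday
Do: monthhop[n='34']
See: 1875-09-10
Do: drift[n='-374']
See: 1874-09-01

Answer: 1874-09-01


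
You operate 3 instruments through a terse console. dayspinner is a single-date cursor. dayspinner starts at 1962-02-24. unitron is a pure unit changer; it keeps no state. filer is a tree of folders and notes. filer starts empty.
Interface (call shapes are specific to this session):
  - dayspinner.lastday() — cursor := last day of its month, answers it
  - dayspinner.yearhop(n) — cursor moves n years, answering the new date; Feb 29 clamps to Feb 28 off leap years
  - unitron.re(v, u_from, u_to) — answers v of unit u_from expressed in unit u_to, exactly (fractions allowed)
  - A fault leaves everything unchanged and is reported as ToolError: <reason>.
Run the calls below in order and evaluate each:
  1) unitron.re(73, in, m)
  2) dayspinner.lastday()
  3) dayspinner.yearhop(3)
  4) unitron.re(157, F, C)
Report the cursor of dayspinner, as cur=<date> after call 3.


# unitron.re(73, in, m) ~> 9271/5000
# dayspinner.lastday() ~> 1962-02-28
# dayspinner.yearhop(3) ~> 1965-02-28
# unitron.re(157, F, C) ~> 625/9

Answer: cur=1965-02-28


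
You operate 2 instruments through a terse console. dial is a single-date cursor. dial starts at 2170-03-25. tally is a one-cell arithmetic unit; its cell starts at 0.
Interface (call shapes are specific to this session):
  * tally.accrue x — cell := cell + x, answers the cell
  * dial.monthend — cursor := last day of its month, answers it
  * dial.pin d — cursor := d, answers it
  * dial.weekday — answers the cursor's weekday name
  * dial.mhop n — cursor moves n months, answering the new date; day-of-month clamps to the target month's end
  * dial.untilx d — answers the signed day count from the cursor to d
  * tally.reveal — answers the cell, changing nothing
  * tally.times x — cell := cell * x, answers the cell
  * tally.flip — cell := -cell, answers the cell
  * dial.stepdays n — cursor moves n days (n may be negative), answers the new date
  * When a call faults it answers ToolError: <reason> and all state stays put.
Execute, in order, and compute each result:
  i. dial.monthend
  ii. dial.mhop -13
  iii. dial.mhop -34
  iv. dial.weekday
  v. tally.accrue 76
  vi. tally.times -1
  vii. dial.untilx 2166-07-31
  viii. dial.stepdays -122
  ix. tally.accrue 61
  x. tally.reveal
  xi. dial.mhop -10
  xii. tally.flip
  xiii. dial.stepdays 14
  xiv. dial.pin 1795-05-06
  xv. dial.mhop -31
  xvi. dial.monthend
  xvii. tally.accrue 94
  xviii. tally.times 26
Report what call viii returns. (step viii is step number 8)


Answer: 2165-12-27

Derivation:
Act: dial.monthend[]
Obs: 2170-03-31
Act: dial.mhop[n→-13]
Obs: 2169-02-28
Act: dial.mhop[n→-34]
Obs: 2166-04-28
Act: dial.weekday[]
Obs: Monday
Act: tally.accrue[x→76]
Obs: 76
Act: tally.times[x→-1]
Obs: -76
Act: dial.untilx[d→2166-07-31]
Obs: 94
Act: dial.stepdays[n→-122]
Obs: 2165-12-27
Act: tally.accrue[x→61]
Obs: -15
Act: tally.reveal[]
Obs: -15
Act: dial.mhop[n→-10]
Obs: 2165-02-27
Act: tally.flip[]
Obs: 15
Act: dial.stepdays[n→14]
Obs: 2165-03-13
Act: dial.pin[d→1795-05-06]
Obs: 1795-05-06
Act: dial.mhop[n→-31]
Obs: 1792-10-06
Act: dial.monthend[]
Obs: 1792-10-31
Act: tally.accrue[x→94]
Obs: 109
Act: tally.times[x→26]
Obs: 2834


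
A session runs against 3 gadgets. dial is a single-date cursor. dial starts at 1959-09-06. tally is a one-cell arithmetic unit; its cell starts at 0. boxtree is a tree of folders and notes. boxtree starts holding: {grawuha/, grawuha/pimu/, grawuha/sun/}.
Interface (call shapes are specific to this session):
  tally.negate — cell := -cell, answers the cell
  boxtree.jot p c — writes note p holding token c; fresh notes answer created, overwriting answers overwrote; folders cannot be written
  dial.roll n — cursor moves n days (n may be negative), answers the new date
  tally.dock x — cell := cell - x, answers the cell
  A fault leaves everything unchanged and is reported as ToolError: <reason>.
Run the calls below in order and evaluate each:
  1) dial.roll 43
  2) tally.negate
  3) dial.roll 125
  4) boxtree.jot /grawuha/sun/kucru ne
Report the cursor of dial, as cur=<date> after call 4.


Answer: cur=1960-02-21

Derivation:
~$ dial.roll n='43'
= 1959-10-19
~$ tally.negate
= 0
~$ dial.roll n='125'
= 1960-02-21
~$ boxtree.jot p='/grawuha/sun/kucru' c='ne'
= created


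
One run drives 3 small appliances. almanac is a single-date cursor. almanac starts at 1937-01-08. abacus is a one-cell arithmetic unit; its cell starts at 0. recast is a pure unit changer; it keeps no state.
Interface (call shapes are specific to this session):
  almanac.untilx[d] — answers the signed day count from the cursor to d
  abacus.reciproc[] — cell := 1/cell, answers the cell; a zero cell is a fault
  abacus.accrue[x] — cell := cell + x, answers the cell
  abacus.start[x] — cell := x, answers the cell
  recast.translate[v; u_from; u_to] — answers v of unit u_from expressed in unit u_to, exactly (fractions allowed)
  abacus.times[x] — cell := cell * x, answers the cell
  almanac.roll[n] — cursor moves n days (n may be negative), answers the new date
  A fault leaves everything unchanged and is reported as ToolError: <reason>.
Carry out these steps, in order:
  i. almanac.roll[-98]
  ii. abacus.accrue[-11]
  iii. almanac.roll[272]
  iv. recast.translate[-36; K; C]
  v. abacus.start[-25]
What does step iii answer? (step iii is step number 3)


Then roll using n='-98', and see 1936-10-02.
I invoke accrue using x='-11', giving -11.
Next I call roll using n='272', and see 1937-07-01.
I run translate using v='-36', u_from='K', u_to='C', giving -6183/20.
I run start using x='-25', and get -25.

Answer: 1937-07-01


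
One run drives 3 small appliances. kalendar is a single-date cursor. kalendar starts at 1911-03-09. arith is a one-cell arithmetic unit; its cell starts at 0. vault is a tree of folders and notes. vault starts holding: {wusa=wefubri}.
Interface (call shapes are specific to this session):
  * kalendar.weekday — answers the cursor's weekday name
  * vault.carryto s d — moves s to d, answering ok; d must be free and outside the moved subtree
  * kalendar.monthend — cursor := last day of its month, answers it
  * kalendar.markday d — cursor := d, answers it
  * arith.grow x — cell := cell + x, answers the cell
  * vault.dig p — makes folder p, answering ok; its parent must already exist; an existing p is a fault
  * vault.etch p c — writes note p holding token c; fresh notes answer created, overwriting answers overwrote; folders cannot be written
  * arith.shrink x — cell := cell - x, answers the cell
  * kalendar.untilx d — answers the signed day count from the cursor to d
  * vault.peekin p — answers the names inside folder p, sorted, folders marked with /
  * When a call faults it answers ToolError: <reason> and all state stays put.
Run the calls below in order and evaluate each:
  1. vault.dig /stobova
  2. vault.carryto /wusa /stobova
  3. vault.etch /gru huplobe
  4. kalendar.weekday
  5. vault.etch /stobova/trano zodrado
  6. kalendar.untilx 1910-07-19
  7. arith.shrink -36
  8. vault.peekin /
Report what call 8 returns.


>> dig(/stobova)
<< ok
>> carryto(/wusa, /stobova)
<< ToolError: exists
>> etch(/gru, huplobe)
<< created
>> weekday()
<< Thursday
>> etch(/stobova/trano, zodrado)
<< created
>> untilx(1910-07-19)
<< -233
>> shrink(-36)
<< 36
>> peekin(/)
<< [gru, stobova/, wusa]

Answer: [gru, stobova/, wusa]


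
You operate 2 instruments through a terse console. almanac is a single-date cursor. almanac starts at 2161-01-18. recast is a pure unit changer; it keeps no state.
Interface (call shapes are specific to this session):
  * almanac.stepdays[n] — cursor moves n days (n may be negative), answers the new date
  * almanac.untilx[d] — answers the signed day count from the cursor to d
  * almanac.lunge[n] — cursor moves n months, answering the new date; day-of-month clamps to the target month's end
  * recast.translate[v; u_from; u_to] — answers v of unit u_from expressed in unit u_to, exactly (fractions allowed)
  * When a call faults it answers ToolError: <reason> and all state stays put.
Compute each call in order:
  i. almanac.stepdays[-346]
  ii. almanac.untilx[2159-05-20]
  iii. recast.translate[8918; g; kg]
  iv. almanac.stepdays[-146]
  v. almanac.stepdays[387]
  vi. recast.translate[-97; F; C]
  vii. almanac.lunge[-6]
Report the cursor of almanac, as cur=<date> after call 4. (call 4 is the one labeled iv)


→ stepdays(n: -346)
← 2160-02-07
→ untilx(d: 2159-05-20)
← -263
→ translate(v: 8918, u_from: g, u_to: kg)
← 4459/500
→ stepdays(n: -146)
← 2159-09-14
→ stepdays(n: 387)
← 2160-10-05
→ translate(v: -97, u_from: F, u_to: C)
← -215/3
→ lunge(n: -6)
← 2160-04-05

Answer: cur=2159-09-14
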